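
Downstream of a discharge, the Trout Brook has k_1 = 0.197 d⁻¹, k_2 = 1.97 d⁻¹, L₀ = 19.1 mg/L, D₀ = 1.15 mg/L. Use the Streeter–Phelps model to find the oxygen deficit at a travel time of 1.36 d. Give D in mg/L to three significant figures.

k_1 L₀/(k_2−k_1) = 0.197×19.1/(1.97−0.197) = 3.763/1.773 = 2.122 mg/L.
e^(−k_1 t) = e^(−0.197×1.360) = 0.7650; e^(−k_2 t) = e^(−1.97×1.360) = 0.06862.
D = 2.122 × (0.7650 − 0.06862) + 1.15 × 0.06862 = 1.478 + 0.07891 = 1.557 mg/L.

D ≈ 1.56 mg/L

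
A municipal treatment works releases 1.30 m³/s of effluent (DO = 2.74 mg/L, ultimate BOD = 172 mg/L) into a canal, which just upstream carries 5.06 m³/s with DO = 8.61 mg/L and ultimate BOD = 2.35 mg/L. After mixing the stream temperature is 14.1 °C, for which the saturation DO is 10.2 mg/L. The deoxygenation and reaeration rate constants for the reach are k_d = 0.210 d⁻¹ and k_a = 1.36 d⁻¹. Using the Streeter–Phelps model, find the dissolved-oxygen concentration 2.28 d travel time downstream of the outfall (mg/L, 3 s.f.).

DO ≈ 6.19 mg/L

Mixed DO = (5.06×8.61 + 1.30×2.74)/(5.06+1.30) = 47.13/6.360 = 7.410 mg/L.
Mixed L₀ = (5.06×2.35 + 1.30×172)/(6.360) = 235.5/6.360 = 37.03 mg/L.
Initial deficit D₀ = C_s − DO₀ = 10.2 − 7.410 = 2.790 mg/L.
D(2.28) = [0.210×37.03/(1.36−0.210)](e^(−0.210×2.28) − e^(−1.36×2.28)) + 2.790 e^(−1.36×2.28)
= 6.761 × (0.6195 − 0.04501) + 2.790 × 0.04501 = 4.010 mg/L.
DO = 10.2 − 4.010 = 6.190 mg/L.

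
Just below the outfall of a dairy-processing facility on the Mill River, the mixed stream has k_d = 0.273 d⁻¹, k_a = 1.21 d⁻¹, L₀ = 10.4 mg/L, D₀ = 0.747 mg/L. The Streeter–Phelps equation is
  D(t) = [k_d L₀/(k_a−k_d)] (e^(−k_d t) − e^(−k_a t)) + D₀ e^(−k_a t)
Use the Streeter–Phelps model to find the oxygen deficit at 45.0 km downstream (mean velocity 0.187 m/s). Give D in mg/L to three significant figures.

Travel time t = x/v = 45.0 km / (0.187 m/s) = 45000 m / 0.187 m/s = 240600 s = 2.785 d.
k_d L₀/(k_a−k_d) = 0.273×10.4/(1.21−0.273) = 2.839/0.9370 = 3.030 mg/L.
e^(−k_d t) = e^(−0.273×2.785) = 0.4675; e^(−k_a t) = e^(−1.21×2.785) = 0.03439.
D = 3.030 × (0.4675 − 0.03439) + 0.747 × 0.03439 = 1.312 + 0.02569 = 1.338 mg/L.

D ≈ 1.34 mg/L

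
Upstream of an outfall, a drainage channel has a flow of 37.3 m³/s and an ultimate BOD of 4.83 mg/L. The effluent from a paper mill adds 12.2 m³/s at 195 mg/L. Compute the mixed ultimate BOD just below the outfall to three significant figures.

51.7 mg/L

Flow-weighted mixing: C = (Q_r C_r + Q_w C_w)/(Q_r + Q_w)
= (37.3×4.83 + 12.2×195)/(37.3 + 12.2) = 2559/49.50 = 51.70 mg/L.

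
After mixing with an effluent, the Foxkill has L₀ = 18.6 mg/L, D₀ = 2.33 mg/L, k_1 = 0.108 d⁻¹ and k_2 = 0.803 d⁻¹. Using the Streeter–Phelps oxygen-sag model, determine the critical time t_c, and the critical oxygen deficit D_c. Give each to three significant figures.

t_c = [1/(k_2−k_1)] ln[(k_2/k_1)(1 − D₀(k_2−k_1)/(k_1 L₀))]
= [1/(0.803−0.108)] ln[(0.803/0.108)(1 − 2.33×0.6950/(0.108×18.6))]
= (1/0.6950) ln[7.435 × 0.1939] = 1.439 × ln(1.441) = 1.439 × 0.3657 = 0.5261 d.
L(t_c) = L₀ e^(−k_1 t_c) = 18.6 × 0.9448 = 17.57 mg/L, and at the critical point k_2 D_c = k_1 L, so D_c = (0.108/0.803) × 17.57 = 2.363 mg/L.

t_c ≈ 0.526 d; D_c ≈ 2.36 mg/L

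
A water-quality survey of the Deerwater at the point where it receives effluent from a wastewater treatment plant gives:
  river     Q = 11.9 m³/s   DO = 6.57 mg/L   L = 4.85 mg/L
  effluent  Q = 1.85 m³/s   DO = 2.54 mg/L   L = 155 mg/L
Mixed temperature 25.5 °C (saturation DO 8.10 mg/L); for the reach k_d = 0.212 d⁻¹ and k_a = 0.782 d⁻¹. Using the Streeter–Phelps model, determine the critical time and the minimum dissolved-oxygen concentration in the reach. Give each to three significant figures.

Mixed DO = (11.9×6.57 + 1.85×2.54)/(11.9+1.85) = 82.88/13.75 = 6.028 mg/L.
Mixed L₀ = (11.9×4.85 + 1.85×155)/(13.75) = 344.5/13.75 = 25.05 mg/L.
Initial deficit D₀ = C_s − DO₀ = 8.10 − 6.028 = 2.072 mg/L.
t_c = (1/0.5700) ln[(0.782/0.212)(1 − 2.072×0.5700/(0.212×25.05))] = 1.754 × ln(2.868) = 1.849 d.
D_c = (0.212/0.782) × 25.05 × e^(−0.212×1.849) = 0.2711 × 25.05 × 0.6758 = 4.590 mg/L.
Minimum DO = 8.10 − 4.590 = 3.510 mg/L.

t_c ≈ 1.85 d; minimum DO ≈ 3.51 mg/L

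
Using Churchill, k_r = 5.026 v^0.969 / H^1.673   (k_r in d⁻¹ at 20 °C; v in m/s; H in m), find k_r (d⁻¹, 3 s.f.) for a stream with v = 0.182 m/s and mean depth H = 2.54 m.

k_r = 5.026 × 0.182^0.969 / 2.54^1.673 = 5.026 × 0.1919 / 4.756 = 0.2027 d⁻¹.

k_r ≈ 0.203 d⁻¹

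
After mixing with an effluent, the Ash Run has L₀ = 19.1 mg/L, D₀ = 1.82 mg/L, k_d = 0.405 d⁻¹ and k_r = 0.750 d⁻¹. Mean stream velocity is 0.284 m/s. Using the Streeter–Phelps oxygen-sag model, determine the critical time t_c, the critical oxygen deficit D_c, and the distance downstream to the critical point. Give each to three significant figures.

t_c ≈ 1.54 d; D_c ≈ 5.53 mg/L; x_c ≈ 37.8 km

With k_r/k_d = 1.852 and 1 − D₀(k_r−k_d)/(k_d L₀) = 0.9188,
t_c = ln(1.852 × 0.9188) / (0.750 − 0.405) = ln(1.702) / 0.3450 = 0.5315/0.3450 = 1.541 d.
D_c = (k_d/k_r) L₀ e^(−k_d t_c) = (0.405/0.750) × 19.1 × e^(−0.405×1.541) = 0.5400 × 19.1 × 0.5358 = 5.526 mg/L.
x_c = v t_c = 0.284 m/s × 1.541 d × 86400 s/d = 37800 m ≈ 37.8 km.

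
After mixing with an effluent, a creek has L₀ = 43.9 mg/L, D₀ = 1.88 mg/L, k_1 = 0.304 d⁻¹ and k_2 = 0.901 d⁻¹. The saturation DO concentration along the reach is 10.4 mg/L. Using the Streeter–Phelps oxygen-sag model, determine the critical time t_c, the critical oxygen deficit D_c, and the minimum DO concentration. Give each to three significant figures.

At the critical point dD/dt = 0, so k_1 L₀ e^(−k_1 t) = k_2 D. Substituting D(t) from the Streeter–Phelps equation and solving for t gives
t_c = ln[(k_2/k_1)(1 − D₀(k_2−k_1)/(k_1 L₀))] / (k_2−k_1).
Here k_2−k_1 = 0.5970 d⁻¹ and 1 − D₀(k_2−k_1)/(k_1 L₀) = 1 − 1.88×0.5970/(0.304×43.9) = 0.9159, so
t_c = ln(2.964 × 0.9159) / 0.5970 = 0.9986 / 0.5970 = 1.673 d.
L(t_c) = L₀ e^(−k_1 t_c) = 43.9 × 0.6014 = 26.40 mg/L, and at the critical point k_2 D_c = k_1 L, so D_c = (0.304/0.901) × 26.40 = 8.908 mg/L.
Minimum DO = C_s − D_c = 10.4 − 8.908 = 1.492 mg/L.

t_c ≈ 1.67 d; D_c ≈ 8.91 mg/L; min DO ≈ 1.49 mg/L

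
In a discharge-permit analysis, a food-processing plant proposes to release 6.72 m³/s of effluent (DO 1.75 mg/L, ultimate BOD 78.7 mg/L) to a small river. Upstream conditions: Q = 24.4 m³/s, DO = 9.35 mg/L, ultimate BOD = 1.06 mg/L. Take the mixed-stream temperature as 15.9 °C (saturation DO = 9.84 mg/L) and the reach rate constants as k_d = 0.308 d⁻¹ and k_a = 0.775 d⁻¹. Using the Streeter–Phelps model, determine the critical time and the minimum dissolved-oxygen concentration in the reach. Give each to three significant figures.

t_c ≈ 1.55 d; minimum DO ≈ 5.44 mg/L

Mixed DO = (24.4×9.35 + 6.72×1.75)/(24.4+6.72) = 239.9/31.12 = 7.709 mg/L.
Mixed L₀ = (24.4×1.06 + 6.72×78.7)/(31.12) = 554.7/31.12 = 17.83 mg/L.
Initial deficit D₀ = C_s − DO₀ = 9.84 − 7.709 = 2.131 mg/L.
t_c = (1/0.4670) ln[(0.775/0.308)(1 − 2.131×0.4670/(0.308×17.83))] = 2.141 × ln(2.060) = 1.548 d.
D_c = (0.308/0.775) × 17.83 × e^(−0.308×1.548) = 0.3974 × 17.83 × 0.6208 = 4.398 mg/L.
Minimum DO = 9.84 − 4.398 = 5.442 mg/L.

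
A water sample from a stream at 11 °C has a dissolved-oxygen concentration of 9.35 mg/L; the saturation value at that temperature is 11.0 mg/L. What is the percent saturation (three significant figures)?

85.0 % saturation

% saturation = C/C_s × 100 = 9.35/11.0 × 100 = 85.0 %.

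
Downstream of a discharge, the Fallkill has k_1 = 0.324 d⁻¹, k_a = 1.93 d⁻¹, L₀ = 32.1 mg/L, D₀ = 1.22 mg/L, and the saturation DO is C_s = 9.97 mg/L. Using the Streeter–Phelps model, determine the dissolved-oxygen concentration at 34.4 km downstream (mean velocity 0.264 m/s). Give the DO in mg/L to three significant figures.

DO ≈ 6.28 mg/L

Travel time t = x/v = 34.4 km / (0.264 m/s) = 34400 m / 0.264 m/s = 130300 s = 1.508 d.
k_1 L₀/(k_a−k_1) = 0.324×32.1/(1.93−0.324) = 10.40/1.606 = 6.476 mg/L.
e^(−k_1 t) = e^(−0.324×1.508) = 0.6135; e^(−k_a t) = e^(−1.93×1.508) = 0.05444.
D = 6.476 × (0.6135 − 0.05444) + 1.22 × 0.05444 = 3.620 + 0.06641 = 3.687 mg/L.
DO = C_s − D = 9.97 − 3.687 = 6.283 mg/L.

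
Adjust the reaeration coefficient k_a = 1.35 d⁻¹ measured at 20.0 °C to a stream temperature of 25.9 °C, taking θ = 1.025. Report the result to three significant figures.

k_a(T₂) = k_a(T₁) · θ^(T₂−T₁) = 1.35 × 1.025^(25.9−20.0)
= 1.35 × 1.025^5.90 = 1.35 × 1.157 = 1.562 d⁻¹.

k_a ≈ 1.56 d⁻¹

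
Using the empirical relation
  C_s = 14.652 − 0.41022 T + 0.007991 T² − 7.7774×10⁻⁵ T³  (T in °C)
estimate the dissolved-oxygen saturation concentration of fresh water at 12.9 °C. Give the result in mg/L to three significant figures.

C_s ≈ 10.5 mg/L

C_s = 14.652 − 0.41022×12.9 + 0.007991×12.9² − 7.7774×10⁻⁵×12.9³ = 10.52 mg/L.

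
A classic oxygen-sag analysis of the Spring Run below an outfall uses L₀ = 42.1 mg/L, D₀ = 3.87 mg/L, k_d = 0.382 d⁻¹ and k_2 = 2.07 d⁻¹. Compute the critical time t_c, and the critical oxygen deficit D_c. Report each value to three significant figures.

t_c ≈ 0.692 d; D_c ≈ 5.96 mg/L

t_c = [1/(k_2−k_d)] ln[(k_2/k_d)(1 − D₀(k_2−k_d)/(k_d L₀))]
= [1/(2.07−0.382)] ln[(2.07/0.382)(1 − 3.87×1.688/(0.382×42.1))]
= (1/1.688) ln[5.419 × 0.5938] = 0.5924 × ln(3.218) = 0.5924 × 1.169 = 0.6923 d.
L(t_c) = L₀ e^(−k_d t_c) = 42.1 × 0.7676 = 32.32 mg/L, and at the critical point k_2 D_c = k_d L, so D_c = (0.382/2.07) × 32.32 = 5.964 mg/L.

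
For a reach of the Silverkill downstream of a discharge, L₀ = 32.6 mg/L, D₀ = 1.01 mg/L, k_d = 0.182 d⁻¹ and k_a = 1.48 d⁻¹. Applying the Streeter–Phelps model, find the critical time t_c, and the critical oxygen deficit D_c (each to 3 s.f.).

t_c ≈ 1.42 d; D_c ≈ 3.09 mg/L

At the critical point dD/dt = 0, so k_d L₀ e^(−k_d t) = k_a D. Substituting D(t) from the Streeter–Phelps equation and solving for t gives
t_c = ln[(k_a/k_d)(1 − D₀(k_a−k_d)/(k_d L₀))] / (k_a−k_d).
Here k_a−k_d = 1.298 d⁻¹ and 1 − D₀(k_a−k_d)/(k_d L₀) = 1 − 1.01×1.298/(0.182×32.6) = 0.7790, so
t_c = ln(8.132 × 0.7790) / 1.298 = 1.846 / 1.298 = 1.422 d.
L(t_c) = L₀ e^(−k_d t_c) = 32.6 × 0.7719 = 25.17 mg/L, and at the critical point k_a D_c = k_d L, so D_c = (0.182/1.48) × 25.17 = 3.095 mg/L.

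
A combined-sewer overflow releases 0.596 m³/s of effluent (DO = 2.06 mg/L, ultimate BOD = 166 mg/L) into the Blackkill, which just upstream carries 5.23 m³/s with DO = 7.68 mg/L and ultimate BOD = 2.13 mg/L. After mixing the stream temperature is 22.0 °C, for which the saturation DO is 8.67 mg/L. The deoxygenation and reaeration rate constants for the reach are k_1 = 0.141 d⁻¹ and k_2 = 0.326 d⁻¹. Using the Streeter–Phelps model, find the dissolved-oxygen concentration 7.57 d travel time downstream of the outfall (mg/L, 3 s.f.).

DO ≈ 4.81 mg/L

Mixed DO = (5.23×7.68 + 0.596×2.06)/(5.23+0.596) = 41.39/5.826 = 7.105 mg/L.
Mixed L₀ = (5.23×2.13 + 0.596×166)/(5.826) = 110.1/5.826 = 18.89 mg/L.
Initial deficit D₀ = C_s − DO₀ = 8.67 − 7.105 = 1.565 mg/L.
D(7.57) = [0.141×18.89/(0.326−0.141)](e^(−0.141×7.57) − e^(−0.326×7.57)) + 1.565 e^(−0.326×7.57)
= 14.40 × (0.3439 − 0.08477) + 1.565 × 0.08477 = 3.864 mg/L.
DO = 8.67 − 3.864 = 4.806 mg/L.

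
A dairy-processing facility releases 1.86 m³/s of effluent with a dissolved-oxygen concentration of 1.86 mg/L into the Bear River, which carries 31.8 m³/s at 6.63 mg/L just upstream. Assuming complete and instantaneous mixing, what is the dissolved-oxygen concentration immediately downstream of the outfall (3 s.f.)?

Flow-weighted mixing: C = (Q_r C_r + Q_w C_w)/(Q_r + Q_w)
= (31.8×6.63 + 1.86×1.86)/(31.8 + 1.86) = 214.3/33.66 = 6.366 mg/L.

6.37 mg/L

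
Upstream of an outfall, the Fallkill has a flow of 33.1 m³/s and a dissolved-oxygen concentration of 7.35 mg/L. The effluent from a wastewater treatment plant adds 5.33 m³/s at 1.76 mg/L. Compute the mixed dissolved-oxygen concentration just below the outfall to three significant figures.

6.57 mg/L

Flow-weighted mixing: C = (Q_r C_r + Q_w C_w)/(Q_r + Q_w)
= (33.1×7.35 + 5.33×1.76)/(33.1 + 5.33) = 252.7/38.43 = 6.575 mg/L.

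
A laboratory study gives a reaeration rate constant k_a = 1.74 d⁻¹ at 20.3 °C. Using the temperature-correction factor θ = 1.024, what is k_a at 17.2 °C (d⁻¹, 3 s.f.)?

k_a ≈ 1.62 d⁻¹

k_a(T₂) = k_a(T₁) · θ^(T₂−T₁) = 1.74 × 1.024^(17.2−20.3)
= 1.74 × 1.024^-3.10 = 1.74 × 0.9291 = 1.617 d⁻¹.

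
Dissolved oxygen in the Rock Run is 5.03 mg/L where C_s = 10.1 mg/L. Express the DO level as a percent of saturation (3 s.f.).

% saturation = C/C_s × 100 = 5.03/10.1 × 100 = 49.8 %.

49.8 % saturation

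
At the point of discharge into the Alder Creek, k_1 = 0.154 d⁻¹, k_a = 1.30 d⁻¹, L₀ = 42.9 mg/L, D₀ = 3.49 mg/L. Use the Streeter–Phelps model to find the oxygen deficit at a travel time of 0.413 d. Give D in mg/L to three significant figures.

D ≈ 4.08 mg/L

k_1 L₀/(k_a−k_1) = 0.154×42.9/(1.30−0.154) = 6.607/1.146 = 5.765 mg/L.
e^(−k_1 t) = e^(−0.154×0.4130) = 0.9384; e^(−k_a t) = e^(−1.30×0.4130) = 0.5846.
D = 5.765 × (0.9384 − 0.5846) + 3.49 × 0.5846 = 2.040 + 2.040 = 4.080 mg/L.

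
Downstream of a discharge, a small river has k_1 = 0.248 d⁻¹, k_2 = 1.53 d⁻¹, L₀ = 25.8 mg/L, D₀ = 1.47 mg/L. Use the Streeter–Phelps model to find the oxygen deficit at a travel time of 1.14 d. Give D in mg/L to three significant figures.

k_1 L₀/(k_2−k_1) = 0.248×25.8/(1.53−0.248) = 6.398/1.282 = 4.991 mg/L.
e^(−k_1 t) = e^(−0.248×1.140) = 0.7537; e^(−k_2 t) = e^(−1.53×1.140) = 0.1748.
D = 4.991 × (0.7537 − 0.1748) + 1.47 × 0.1748 = 2.889 + 0.2569 = 3.146 mg/L.

D ≈ 3.15 mg/L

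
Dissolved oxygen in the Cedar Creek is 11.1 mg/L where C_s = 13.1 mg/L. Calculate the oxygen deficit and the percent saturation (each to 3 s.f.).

D ≈ 2.00 mg/L; 84.7 % saturation

D = C_s − C = 13.1 − 11.1 = 2.00 mg/L.
% saturation = 11.1/13.1 × 100 = 84.7 %.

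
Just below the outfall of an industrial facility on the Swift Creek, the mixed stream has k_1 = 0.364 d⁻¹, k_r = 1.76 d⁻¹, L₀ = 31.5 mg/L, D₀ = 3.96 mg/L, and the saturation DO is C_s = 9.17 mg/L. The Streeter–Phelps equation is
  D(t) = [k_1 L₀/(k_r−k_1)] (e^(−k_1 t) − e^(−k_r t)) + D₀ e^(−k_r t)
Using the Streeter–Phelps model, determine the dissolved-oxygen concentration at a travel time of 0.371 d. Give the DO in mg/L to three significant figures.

k_1 L₀/(k_r−k_1) = 0.364×31.5/(1.76−0.364) = 11.47/1.396 = 8.213 mg/L.
e^(−k_1 t) = e^(−0.364×0.3710) = 0.8737; e^(−k_r t) = e^(−1.76×0.3710) = 0.5205.
D = 8.213 × (0.8737 − 0.5205) + 3.96 × 0.5205 = 2.901 + 2.061 = 4.962 mg/L.
DO = C_s − D = 9.17 − 4.962 = 4.208 mg/L.

DO ≈ 4.21 mg/L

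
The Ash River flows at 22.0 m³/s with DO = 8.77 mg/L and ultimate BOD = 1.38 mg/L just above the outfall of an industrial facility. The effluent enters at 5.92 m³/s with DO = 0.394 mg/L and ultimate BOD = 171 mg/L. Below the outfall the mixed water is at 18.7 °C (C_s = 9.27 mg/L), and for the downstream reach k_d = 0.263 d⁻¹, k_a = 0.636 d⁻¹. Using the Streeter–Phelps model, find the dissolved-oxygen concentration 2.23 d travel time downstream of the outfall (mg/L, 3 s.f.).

Mixed DO = (22.0×8.77 + 5.92×0.394)/(22.0+5.92) = 195.3/27.92 = 6.994 mg/L.
Mixed L₀ = (22.0×1.38 + 5.92×171)/(27.92) = 1043/27.92 = 37.35 mg/L.
Initial deficit D₀ = C_s − DO₀ = 9.27 − 6.994 = 2.276 mg/L.
D(2.23) = [0.263×37.35/(0.636−0.263)](e^(−0.263×2.23) − e^(−0.636×2.23)) + 2.276 e^(−0.636×2.23)
= 26.33 × (0.5563 − 0.2421) + 2.276 × 0.2421 = 8.823 mg/L.
DO = 9.27 − 8.823 = 0.4468 mg/L.

DO ≈ 0.447 mg/L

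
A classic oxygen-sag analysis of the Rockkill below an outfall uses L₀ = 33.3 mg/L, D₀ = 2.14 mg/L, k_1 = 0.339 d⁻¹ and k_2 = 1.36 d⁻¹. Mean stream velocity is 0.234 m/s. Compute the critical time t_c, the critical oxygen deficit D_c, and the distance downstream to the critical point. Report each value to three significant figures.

With k_2/k_1 = 4.012 and 1 − D₀(k_2−k_1)/(k_1 L₀) = 0.8064,
t_c = ln(4.012 × 0.8064) / (1.36 − 0.339) = ln(3.235) / 1.021 = 1.174/1.021 = 1.150 d.
D_c = (k_1/k_2) L₀ e^(−k_1 t_c) = (0.339/1.36) × 33.3 × e^(−0.339×1.150) = 0.2493 × 33.3 × 0.6772 = 5.621 mg/L.
x_c = v t_c = 0.234 m/s × 1.150 d × 86400 s/d = 23250 m ≈ 23.2 km.

t_c ≈ 1.15 d; D_c ≈ 5.62 mg/L; x_c ≈ 23.2 km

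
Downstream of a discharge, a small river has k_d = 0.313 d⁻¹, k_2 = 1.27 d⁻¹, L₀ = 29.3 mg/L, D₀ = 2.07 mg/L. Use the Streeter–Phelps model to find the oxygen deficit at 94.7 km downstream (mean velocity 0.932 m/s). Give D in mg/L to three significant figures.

Travel time t = x/v = 94.7 km / (0.932 m/s) = 94700 m / 0.932 m/s = 101600 s = 1.176 d.
k_d L₀/(k_2−k_d) = 0.313×29.3/(1.27−0.313) = 9.171/0.9570 = 9.583 mg/L.
e^(−k_d t) = e^(−0.313×1.176) = 0.6920; e^(−k_2 t) = e^(−1.27×1.176) = 0.2246.
D = 9.583 × (0.6920 − 0.2246) + 2.07 × 0.2246 = 4.480 + 0.4649 = 4.945 mg/L.

D ≈ 4.94 mg/L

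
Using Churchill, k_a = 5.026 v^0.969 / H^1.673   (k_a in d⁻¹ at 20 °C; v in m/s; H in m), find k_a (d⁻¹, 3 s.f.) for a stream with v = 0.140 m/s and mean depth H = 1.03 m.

k_a ≈ 0.712 d⁻¹

k_a = 5.026 × 0.140^0.969 / 1.03^1.673 = 5.026 × 0.1488 / 1.051 = 0.7118 d⁻¹.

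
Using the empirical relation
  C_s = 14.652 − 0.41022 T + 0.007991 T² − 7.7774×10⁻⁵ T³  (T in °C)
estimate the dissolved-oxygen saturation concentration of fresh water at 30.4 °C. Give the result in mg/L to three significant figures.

C_s ≈ 7.38 mg/L

C_s = 14.652 − 0.41022×30.4 + 0.007991×30.4² − 7.7774×10⁻⁵×30.4³ = 7.381 mg/L.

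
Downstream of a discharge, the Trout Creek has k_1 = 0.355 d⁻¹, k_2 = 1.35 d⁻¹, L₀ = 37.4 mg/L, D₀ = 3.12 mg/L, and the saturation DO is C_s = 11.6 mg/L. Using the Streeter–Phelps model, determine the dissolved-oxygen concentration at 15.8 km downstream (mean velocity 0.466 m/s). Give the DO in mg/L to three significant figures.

DO ≈ 6.01 mg/L

Travel time t = x/v = 15.8 km / (0.466 m/s) = 15800 m / 0.466 m/s = 33910 s = 0.3924 d.
k_1 L₀/(k_2−k_1) = 0.355×37.4/(1.35−0.355) = 13.28/0.9950 = 13.34 mg/L.
e^(−k_1 t) = e^(−0.355×0.3924) = 0.8700; e^(−k_2 t) = e^(−1.35×0.3924) = 0.5887.
D = 13.34 × (0.8700 − 0.5887) + 3.12 × 0.5887 = 3.753 + 1.837 = 5.589 mg/L.
DO = C_s − D = 11.6 − 5.589 = 6.011 mg/L.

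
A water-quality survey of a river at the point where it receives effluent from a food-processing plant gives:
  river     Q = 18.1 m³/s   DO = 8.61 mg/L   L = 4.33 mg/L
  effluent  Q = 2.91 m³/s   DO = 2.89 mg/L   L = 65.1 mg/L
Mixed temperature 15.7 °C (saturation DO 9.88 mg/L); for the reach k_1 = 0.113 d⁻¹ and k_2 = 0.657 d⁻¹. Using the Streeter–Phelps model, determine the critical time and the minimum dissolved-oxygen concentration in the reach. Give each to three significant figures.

Mixed DO = (18.1×8.61 + 2.91×2.89)/(18.1+2.91) = 164.3/21.01 = 7.818 mg/L.
Mixed L₀ = (18.1×4.33 + 2.91×65.1)/(21.01) = 267.8/21.01 = 12.75 mg/L.
Initial deficit D₀ = C_s − DO₀ = 9.88 − 7.818 = 2.062 mg/L.
t_c = (1/0.5440) ln[(0.657/0.113)(1 − 2.062×0.5440/(0.113×12.75))] = 1.838 × ln(1.286) = 0.4621 d.
D_c = (0.113/0.657) × 12.75 × e^(−0.113×0.4621) = 0.1720 × 12.75 × 0.9491 = 2.081 mg/L.
Minimum DO = 9.88 − 2.081 = 7.799 mg/L.

t_c ≈ 0.462 d; minimum DO ≈ 7.80 mg/L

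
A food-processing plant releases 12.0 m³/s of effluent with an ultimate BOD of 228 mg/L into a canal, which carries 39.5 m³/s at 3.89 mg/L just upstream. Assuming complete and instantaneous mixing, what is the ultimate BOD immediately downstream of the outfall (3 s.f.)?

56.1 mg/L

Flow-weighted mixing: C = (Q_r C_r + Q_w C_w)/(Q_r + Q_w)
= (39.5×3.89 + 12.0×228)/(39.5 + 12.0) = 2890/51.50 = 56.11 mg/L.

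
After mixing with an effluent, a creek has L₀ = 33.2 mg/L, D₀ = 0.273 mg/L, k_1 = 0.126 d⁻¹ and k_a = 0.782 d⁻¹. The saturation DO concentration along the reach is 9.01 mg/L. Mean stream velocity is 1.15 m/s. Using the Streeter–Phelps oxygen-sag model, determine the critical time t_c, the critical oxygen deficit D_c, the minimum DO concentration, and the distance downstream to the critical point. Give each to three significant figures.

t_c ≈ 2.72 d; D_c ≈ 3.80 mg/L; min DO ≈ 5.21 mg/L; x_c ≈ 270 km

At the critical point dD/dt = 0, so k_1 L₀ e^(−k_1 t) = k_a D. Substituting D(t) from the Streeter–Phelps equation and solving for t gives
t_c = ln[(k_a/k_1)(1 − D₀(k_a−k_1)/(k_1 L₀))] / (k_a−k_1).
Here k_a−k_1 = 0.6560 d⁻¹ and 1 − D₀(k_a−k_1)/(k_1 L₀) = 1 − 0.273×0.6560/(0.126×33.2) = 0.9572, so
t_c = ln(6.206 × 0.9572) / 0.6560 = 1.782 / 0.6560 = 2.716 d.
L(t_c) = L₀ e^(−k_1 t_c) = 33.2 × 0.7102 = 23.58 mg/L, and at the critical point k_a D_c = k_1 L, so D_c = (0.126/0.782) × 23.58 = 3.799 mg/L.
Minimum DO = C_s − D_c = 9.01 − 3.799 = 5.211 mg/L.
x_c = v t_c = 1.15 m/s × 2.716 d × 86400 s/d = 269900 m ≈ 270 km.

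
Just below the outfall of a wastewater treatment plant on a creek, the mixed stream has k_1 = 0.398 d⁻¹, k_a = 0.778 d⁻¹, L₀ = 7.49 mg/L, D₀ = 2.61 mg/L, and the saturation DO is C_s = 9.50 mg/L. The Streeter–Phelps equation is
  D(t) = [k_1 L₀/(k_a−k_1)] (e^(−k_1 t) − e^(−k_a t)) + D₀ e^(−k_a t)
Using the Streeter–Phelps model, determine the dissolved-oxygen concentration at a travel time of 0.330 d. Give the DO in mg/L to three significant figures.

k_1 L₀/(k_a−k_1) = 0.398×7.49/(0.778−0.398) = 2.981/0.3800 = 7.845 mg/L.
e^(−k_1 t) = e^(−0.398×0.3300) = 0.8769; e^(−k_a t) = e^(−0.778×0.3300) = 0.7736.
D = 7.845 × (0.8769 − 0.7736) + 2.61 × 0.7736 = 0.8108 + 2.019 = 2.830 mg/L.
DO = C_s − D = 9.50 − 2.830 = 6.670 mg/L.

DO ≈ 6.67 mg/L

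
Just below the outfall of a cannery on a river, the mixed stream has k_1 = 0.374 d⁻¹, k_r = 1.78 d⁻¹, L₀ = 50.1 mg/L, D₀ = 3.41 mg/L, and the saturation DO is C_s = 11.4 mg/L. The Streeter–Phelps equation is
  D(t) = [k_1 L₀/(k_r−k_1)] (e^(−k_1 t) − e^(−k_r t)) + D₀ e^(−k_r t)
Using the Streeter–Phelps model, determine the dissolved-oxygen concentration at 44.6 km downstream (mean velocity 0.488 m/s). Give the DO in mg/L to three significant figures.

Travel time t = x/v = 44.6 km / (0.488 m/s) = 44600 m / 0.488 m/s = 91390 s = 1.058 d.
k_1 L₀/(k_r−k_1) = 0.374×50.1/(1.78−0.374) = 18.74/1.406 = 13.33 mg/L.
e^(−k_1 t) = e^(−0.374×1.058) = 0.6733; e^(−k_r t) = e^(−1.78×1.058) = 0.1522.
D = 13.33 × (0.6733 − 0.1522) + 3.41 × 0.1522 = 6.945 + 0.5188 = 7.464 mg/L.
DO = C_s − D = 11.4 − 7.464 = 3.936 mg/L.

DO ≈ 3.94 mg/L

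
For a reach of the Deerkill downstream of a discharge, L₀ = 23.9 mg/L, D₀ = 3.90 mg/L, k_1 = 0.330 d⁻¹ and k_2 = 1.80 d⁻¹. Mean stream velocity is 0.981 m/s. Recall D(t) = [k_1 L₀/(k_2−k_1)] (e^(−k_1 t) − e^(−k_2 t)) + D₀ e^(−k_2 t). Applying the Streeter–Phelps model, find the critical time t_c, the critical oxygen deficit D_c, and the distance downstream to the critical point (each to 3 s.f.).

t_c ≈ 0.271 d; D_c ≈ 4.01 mg/L; x_c ≈ 23.0 km

At the critical point dD/dt = 0, so k_1 L₀ e^(−k_1 t) = k_2 D. Substituting D(t) from the Streeter–Phelps equation and solving for t gives
t_c = ln[(k_2/k_1)(1 − D₀(k_2−k_1)/(k_1 L₀))] / (k_2−k_1).
Here k_2−k_1 = 1.470 d⁻¹ and 1 − D₀(k_2−k_1)/(k_1 L₀) = 1 − 3.90×1.470/(0.330×23.9) = 0.2731, so
t_c = ln(5.455 × 0.2731) / 1.470 = 0.3986 / 1.470 = 0.2711 d.
L(t_c) = L₀ e^(−k_1 t_c) = 23.9 × 0.9144 = 21.85 mg/L, and at the critical point k_2 D_c = k_1 L, so D_c = (0.330/1.80) × 21.85 = 4.007 mg/L.
x_c = v t_c = 0.981 m/s × 0.2711 d × 86400 s/d = 22980 m ≈ 23.0 km.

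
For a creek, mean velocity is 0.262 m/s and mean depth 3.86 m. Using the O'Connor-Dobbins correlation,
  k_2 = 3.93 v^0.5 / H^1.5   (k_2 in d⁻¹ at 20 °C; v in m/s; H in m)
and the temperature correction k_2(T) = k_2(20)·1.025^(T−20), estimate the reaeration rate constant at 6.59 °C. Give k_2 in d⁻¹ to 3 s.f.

k_2(20) = 3.93 × 0.262^0.5 / 3.86^1.5 = 3.93 × 0.5119 / 7.584 = 0.2653 d⁻¹.
k_2(6.59) = 0.2653 × 1.025^(6.59−20) = 0.2653 × 0.7181 = 0.1905 d⁻¹.

k_2 ≈ 0.190 d⁻¹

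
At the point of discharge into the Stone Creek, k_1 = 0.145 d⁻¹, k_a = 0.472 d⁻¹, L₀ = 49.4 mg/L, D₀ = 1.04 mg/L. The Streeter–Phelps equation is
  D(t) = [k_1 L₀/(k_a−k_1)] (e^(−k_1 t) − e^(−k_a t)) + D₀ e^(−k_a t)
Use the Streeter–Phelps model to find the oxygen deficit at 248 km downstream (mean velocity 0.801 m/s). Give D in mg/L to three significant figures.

D ≈ 9.18 mg/L

Travel time t = x/v = 248 km / (0.801 m/s) = 248000 m / 0.801 m/s = 309600 s = 3.583 d.
k_1 L₀/(k_a−k_1) = 0.145×49.4/(0.472−0.145) = 7.163/0.3270 = 21.91 mg/L.
e^(−k_1 t) = e^(−0.145×3.583) = 0.5948; e^(−k_a t) = e^(−0.472×3.583) = 0.1843.
D = 21.91 × (0.5948 − 0.1843) + 1.04 × 0.1843 = 8.992 + 0.1916 = 9.184 mg/L.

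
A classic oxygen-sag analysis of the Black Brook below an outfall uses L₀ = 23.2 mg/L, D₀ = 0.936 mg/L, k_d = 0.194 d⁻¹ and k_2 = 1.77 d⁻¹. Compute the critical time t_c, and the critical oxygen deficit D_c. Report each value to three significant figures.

t_c ≈ 1.15 d; D_c ≈ 2.03 mg/L

With k_2/k_d = 9.124 and 1 − D₀(k_2−k_d)/(k_d L₀) = 0.6723,
t_c = ln(9.124 × 0.6723) / (1.77 − 0.194) = ln(6.133) / 1.576 = 1.814/1.576 = 1.151 d.
L(t_c) = L₀ e^(−k_d t_c) = 23.2 × 0.7999 = 18.56 mg/L, and at the critical point k_2 D_c = k_d L, so D_c = (0.194/1.77) × 18.56 = 2.034 mg/L.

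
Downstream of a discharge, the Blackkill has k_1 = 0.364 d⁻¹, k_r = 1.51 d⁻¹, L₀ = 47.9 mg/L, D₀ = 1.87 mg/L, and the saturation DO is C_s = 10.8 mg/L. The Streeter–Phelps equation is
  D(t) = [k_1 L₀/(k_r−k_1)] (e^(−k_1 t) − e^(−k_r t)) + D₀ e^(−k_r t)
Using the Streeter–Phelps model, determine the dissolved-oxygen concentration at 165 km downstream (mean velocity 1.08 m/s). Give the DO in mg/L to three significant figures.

Travel time t = x/v = 165 km / (1.08 m/s) = 165000 m / 1.08 m/s = 152800 s = 1.768 d.
k_1 L₀/(k_r−k_1) = 0.364×47.9/(1.51−0.364) = 17.44/1.146 = 15.21 mg/L.
e^(−k_1 t) = e^(−0.364×1.768) = 0.5254; e^(−k_r t) = e^(−1.51×1.768) = 0.06925.
D = 15.21 × (0.5254 − 0.06925) + 1.87 × 0.06925 = 6.940 + 0.1295 = 7.069 mg/L.
DO = C_s − D = 10.8 − 7.069 = 3.731 mg/L.

DO ≈ 3.73 mg/L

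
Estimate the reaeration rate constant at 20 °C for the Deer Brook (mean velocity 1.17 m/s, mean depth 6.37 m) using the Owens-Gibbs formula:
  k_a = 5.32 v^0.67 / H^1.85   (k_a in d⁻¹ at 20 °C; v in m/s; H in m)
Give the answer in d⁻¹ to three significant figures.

k_a = 5.32 × 1.17^0.67 / 6.37^1.85 = 5.32 × 1.111 / 30.74 = 0.1923 d⁻¹.

k_a ≈ 0.192 d⁻¹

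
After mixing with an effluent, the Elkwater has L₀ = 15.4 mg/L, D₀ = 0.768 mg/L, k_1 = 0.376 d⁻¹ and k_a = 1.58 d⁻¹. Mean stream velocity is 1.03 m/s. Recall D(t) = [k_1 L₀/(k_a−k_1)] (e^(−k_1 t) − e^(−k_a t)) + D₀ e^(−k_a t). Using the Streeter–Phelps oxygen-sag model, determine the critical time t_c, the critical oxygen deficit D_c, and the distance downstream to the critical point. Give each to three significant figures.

At the critical point dD/dt = 0, so k_1 L₀ e^(−k_1 t) = k_a D. Substituting D(t) from the Streeter–Phelps equation and solving for t gives
t_c = ln[(k_a/k_1)(1 − D₀(k_a−k_1)/(k_1 L₀))] / (k_a−k_1).
Here k_a−k_1 = 1.204 d⁻¹ and 1 − D₀(k_a−k_1)/(k_1 L₀) = 1 − 0.768×1.204/(0.376×15.4) = 0.8403, so
t_c = ln(4.202 × 0.8403) / 1.204 = 1.262 / 1.204 = 1.048 d.
L(t_c) = L₀ e^(−k_1 t_c) = 15.4 × 0.6744 = 10.39 mg/L, and at the critical point k_a D_c = k_1 L, so D_c = (0.376/1.58) × 10.39 = 2.471 mg/L.
x_c = v t_c = 1.03 m/s × 1.048 d × 86400 s/d = 93250 m ≈ 93.2 km.

t_c ≈ 1.05 d; D_c ≈ 2.47 mg/L; x_c ≈ 93.2 km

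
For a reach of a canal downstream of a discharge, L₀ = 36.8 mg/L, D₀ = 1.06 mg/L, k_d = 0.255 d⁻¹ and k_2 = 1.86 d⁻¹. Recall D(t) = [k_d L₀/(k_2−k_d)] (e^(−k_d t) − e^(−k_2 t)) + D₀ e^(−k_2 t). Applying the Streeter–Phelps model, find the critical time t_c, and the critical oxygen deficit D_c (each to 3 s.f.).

With k_2/k_d = 7.294 and 1 − D₀(k_2−k_d)/(k_d L₀) = 0.8187,
t_c = ln(7.294 × 0.8187) / (1.86 − 0.255) = ln(5.972) / 1.605 = 1.787/1.605 = 1.113 d.
L(t_c) = L₀ e^(−k_d t_c) = 36.8 × 0.7528 = 27.70 mg/L, and at the critical point k_2 D_c = k_d L, so D_c = (0.255/1.86) × 27.70 = 3.798 mg/L.

t_c ≈ 1.11 d; D_c ≈ 3.80 mg/L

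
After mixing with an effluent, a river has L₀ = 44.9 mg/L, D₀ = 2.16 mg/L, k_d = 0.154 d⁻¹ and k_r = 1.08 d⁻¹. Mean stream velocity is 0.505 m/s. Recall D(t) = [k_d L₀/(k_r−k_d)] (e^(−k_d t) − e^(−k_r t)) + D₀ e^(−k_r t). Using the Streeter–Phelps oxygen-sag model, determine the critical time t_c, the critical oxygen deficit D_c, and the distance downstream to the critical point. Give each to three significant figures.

With k_r/k_d = 7.013 and 1 − D₀(k_r−k_d)/(k_d L₀) = 0.7107,
t_c = ln(7.013 × 0.7107) / (1.08 − 0.154) = ln(4.984) / 0.9260 = 1.606/0.9260 = 1.735 d.
L(t_c) = L₀ e^(−k_d t_c) = 44.9 × 0.7656 = 34.37 mg/L, and at the critical point k_r D_c = k_d L, so D_c = (0.154/1.08) × 34.37 = 4.901 mg/L.
x_c = v t_c = 0.505 m/s × 1.735 d × 86400 s/d = 75690 m ≈ 75.7 km.

t_c ≈ 1.73 d; D_c ≈ 4.90 mg/L; x_c ≈ 75.7 km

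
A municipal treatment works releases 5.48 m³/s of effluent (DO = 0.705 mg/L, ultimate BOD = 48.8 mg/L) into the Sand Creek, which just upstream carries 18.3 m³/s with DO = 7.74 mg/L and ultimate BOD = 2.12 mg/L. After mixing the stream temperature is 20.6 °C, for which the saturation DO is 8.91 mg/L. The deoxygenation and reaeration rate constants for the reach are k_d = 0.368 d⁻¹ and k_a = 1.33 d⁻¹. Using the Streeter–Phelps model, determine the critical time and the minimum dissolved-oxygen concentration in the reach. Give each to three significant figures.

Mixed DO = (18.3×7.74 + 5.48×0.705)/(18.3+5.48) = 145.5/23.78 = 6.119 mg/L.
Mixed L₀ = (18.3×2.12 + 5.48×48.8)/(23.78) = 306.2/23.78 = 12.88 mg/L.
Initial deficit D₀ = C_s − DO₀ = 8.91 − 6.119 = 2.791 mg/L.
t_c = (1/0.9620) ln[(1.33/0.368)(1 − 2.791×0.9620/(0.368×12.88))] = 1.040 × ln(1.566) = 0.4664 d.
D_c = (0.368/1.33) × 12.88 × e^(−0.368×0.4664) = 0.2767 × 12.88 × 0.8423 = 3.001 mg/L.
Minimum DO = 8.91 − 3.001 = 5.909 mg/L.

t_c ≈ 0.466 d; minimum DO ≈ 5.91 mg/L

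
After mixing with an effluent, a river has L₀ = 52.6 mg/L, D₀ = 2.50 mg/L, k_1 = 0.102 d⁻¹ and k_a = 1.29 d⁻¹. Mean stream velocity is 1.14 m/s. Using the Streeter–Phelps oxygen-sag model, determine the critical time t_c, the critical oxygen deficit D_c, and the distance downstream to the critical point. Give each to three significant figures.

t_c ≈ 1.46 d; D_c ≈ 3.58 mg/L; x_c ≈ 144 km

At the critical point dD/dt = 0, so k_1 L₀ e^(−k_1 t) = k_a D. Substituting D(t) from the Streeter–Phelps equation and solving for t gives
t_c = ln[(k_a/k_1)(1 − D₀(k_a−k_1)/(k_1 L₀))] / (k_a−k_1).
Here k_a−k_1 = 1.188 d⁻¹ and 1 − D₀(k_a−k_1)/(k_1 L₀) = 1 − 2.50×1.188/(0.102×52.6) = 0.4464, so
t_c = ln(12.65 × 0.4464) / 1.188 = 1.731 / 1.188 = 1.457 d.
D_c = (k_1/k_a) L₀ e^(−k_1 t_c) = (0.102/1.29) × 52.6 × e^(−0.102×1.457) = 0.07907 × 52.6 × 0.8619 = 3.585 mg/L.
x_c = v t_c = 1.14 m/s × 1.457 d × 86400 s/d = 143500 m ≈ 144 km.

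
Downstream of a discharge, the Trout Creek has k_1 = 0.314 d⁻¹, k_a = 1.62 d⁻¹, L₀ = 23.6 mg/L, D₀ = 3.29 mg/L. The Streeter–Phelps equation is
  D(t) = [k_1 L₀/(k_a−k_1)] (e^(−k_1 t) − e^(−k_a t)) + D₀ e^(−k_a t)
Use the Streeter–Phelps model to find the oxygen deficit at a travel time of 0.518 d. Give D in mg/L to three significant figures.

D ≈ 3.79 mg/L

k_1 L₀/(k_a−k_1) = 0.314×23.6/(1.62−0.314) = 7.410/1.306 = 5.674 mg/L.
e^(−k_1 t) = e^(−0.314×0.5180) = 0.8499; e^(−k_a t) = e^(−1.62×0.5180) = 0.4321.
D = 5.674 × (0.8499 − 0.4321) + 3.29 × 0.4321 = 2.371 + 1.422 = 3.792 mg/L.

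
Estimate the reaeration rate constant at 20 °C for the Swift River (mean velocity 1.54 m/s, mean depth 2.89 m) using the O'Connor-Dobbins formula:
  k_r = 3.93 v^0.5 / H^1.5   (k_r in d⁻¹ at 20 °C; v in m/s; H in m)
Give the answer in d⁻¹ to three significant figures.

k_r ≈ 0.993 d⁻¹

k_r = 3.93 × 1.54^0.5 / 2.89^1.5 = 3.93 × 1.241 / 4.913 = 0.9927 d⁻¹.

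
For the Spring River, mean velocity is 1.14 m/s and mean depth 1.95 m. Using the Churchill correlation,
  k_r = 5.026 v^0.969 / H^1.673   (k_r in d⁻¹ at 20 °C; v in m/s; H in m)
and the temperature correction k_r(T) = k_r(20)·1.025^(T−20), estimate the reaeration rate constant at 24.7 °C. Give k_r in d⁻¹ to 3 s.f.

k_r ≈ 2.10 d⁻¹

k_r(20) = 5.026 × 1.14^0.969 / 1.95^1.673 = 5.026 × 1.135 / 3.057 = 1.867 d⁻¹.
k_r(24.7) = 1.867 × 1.025^(24.7−20) = 1.867 × 1.123 = 2.097 d⁻¹.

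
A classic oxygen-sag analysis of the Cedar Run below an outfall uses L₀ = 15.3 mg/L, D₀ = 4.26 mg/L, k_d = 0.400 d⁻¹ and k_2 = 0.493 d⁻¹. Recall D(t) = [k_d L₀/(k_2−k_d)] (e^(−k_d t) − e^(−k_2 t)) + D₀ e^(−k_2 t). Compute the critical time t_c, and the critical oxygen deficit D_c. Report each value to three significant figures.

t_c ≈ 1.53 d; D_c ≈ 6.74 mg/L

With k_2/k_d = 1.232 and 1 − D₀(k_2−k_d)/(k_d L₀) = 0.9353,
t_c = ln(1.232 × 0.9353) / (0.493 − 0.400) = ln(1.153) / 0.09300 = 0.1421/0.09300 = 1.528 d.
L(t_c) = L₀ e^(−k_d t_c) = 15.3 × 0.5427 = 8.303 mg/L, and at the critical point k_2 D_c = k_d L, so D_c = (0.400/0.493) × 8.303 = 6.737 mg/L.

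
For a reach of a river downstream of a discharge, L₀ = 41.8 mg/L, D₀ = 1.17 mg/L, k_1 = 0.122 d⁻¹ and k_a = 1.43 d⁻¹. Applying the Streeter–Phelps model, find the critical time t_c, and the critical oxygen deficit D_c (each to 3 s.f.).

At the critical point dD/dt = 0, so k_1 L₀ e^(−k_1 t) = k_a D. Substituting D(t) from the Streeter–Phelps equation and solving for t gives
t_c = ln[(k_a/k_1)(1 − D₀(k_a−k_1)/(k_1 L₀))] / (k_a−k_1).
Here k_a−k_1 = 1.308 d⁻¹ and 1 − D₀(k_a−k_1)/(k_1 L₀) = 1 − 1.17×1.308/(0.122×41.8) = 0.6999, so
t_c = ln(11.72 × 0.6999) / 1.308 = 2.105 / 1.308 = 1.609 d.
D_c = (k_1/k_a) L₀ e^(−k_1 t_c) = (0.122/1.43) × 41.8 × e^(−0.122×1.609) = 0.08531 × 41.8 × 0.8218 = 2.931 mg/L.

t_c ≈ 1.61 d; D_c ≈ 2.93 mg/L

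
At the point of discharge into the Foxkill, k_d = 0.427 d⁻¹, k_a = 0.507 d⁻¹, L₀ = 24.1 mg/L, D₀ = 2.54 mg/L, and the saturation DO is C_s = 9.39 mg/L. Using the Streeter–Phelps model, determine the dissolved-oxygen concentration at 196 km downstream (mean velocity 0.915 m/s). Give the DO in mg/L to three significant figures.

Travel time t = x/v = 196 km / (0.915 m/s) = 196000 m / 0.915 m/s = 214200 s = 2.479 d.
k_d L₀/(k_a−k_d) = 0.427×24.1/(0.507−0.427) = 10.29/0.08000 = 128.6 mg/L.
e^(−k_d t) = e^(−0.427×2.479) = 0.3469; e^(−k_a t) = e^(−0.507×2.479) = 0.2845.
D = 128.6 × (0.3469 − 0.2845) + 2.54 × 0.2845 = 8.029 + 0.7227 = 8.751 mg/L.
DO = C_s − D = 9.39 − 8.751 = 0.6386 mg/L.

DO ≈ 0.639 mg/L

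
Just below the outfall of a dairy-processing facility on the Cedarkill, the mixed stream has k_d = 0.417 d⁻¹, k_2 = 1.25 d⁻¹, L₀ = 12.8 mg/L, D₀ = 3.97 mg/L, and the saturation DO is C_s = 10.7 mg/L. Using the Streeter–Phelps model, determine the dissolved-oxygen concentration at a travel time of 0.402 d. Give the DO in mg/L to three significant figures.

k_d L₀/(k_2−k_d) = 0.417×12.8/(1.25−0.417) = 5.338/0.8330 = 6.408 mg/L.
e^(−k_d t) = e^(−0.417×0.4020) = 0.8457; e^(−k_2 t) = e^(−1.25×0.4020) = 0.6050.
D = 6.408 × (0.8457 − 0.6050) + 3.97 × 0.6050 = 1.542 + 2.402 = 3.944 mg/L.
DO = C_s − D = 10.7 − 3.944 = 6.756 mg/L.

DO ≈ 6.76 mg/L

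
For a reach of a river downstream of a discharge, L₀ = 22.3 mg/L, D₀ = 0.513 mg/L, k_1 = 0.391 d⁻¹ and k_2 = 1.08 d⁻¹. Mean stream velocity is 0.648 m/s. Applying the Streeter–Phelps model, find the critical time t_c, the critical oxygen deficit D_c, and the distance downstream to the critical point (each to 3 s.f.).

t_c ≈ 1.41 d; D_c ≈ 4.64 mg/L; x_c ≈ 79.2 km

At the critical point dD/dt = 0, so k_1 L₀ e^(−k_1 t) = k_2 D. Substituting D(t) from the Streeter–Phelps equation and solving for t gives
t_c = ln[(k_2/k_1)(1 − D₀(k_2−k_1)/(k_1 L₀))] / (k_2−k_1).
Here k_2−k_1 = 0.6890 d⁻¹ and 1 − D₀(k_2−k_1)/(k_1 L₀) = 1 − 0.513×0.6890/(0.391×22.3) = 0.9595, so
t_c = ln(2.762 × 0.9595) / 0.6890 = 0.9746 / 0.6890 = 1.415 d.
D_c = (k_1/k_2) L₀ e^(−k_1 t_c) = (0.391/1.08) × 22.3 × e^(−0.391×1.415) = 0.3620 × 22.3 × 0.5752 = 4.644 mg/L.
x_c = v t_c = 0.648 m/s × 1.415 d × 86400 s/d = 79200 m ≈ 79.2 km.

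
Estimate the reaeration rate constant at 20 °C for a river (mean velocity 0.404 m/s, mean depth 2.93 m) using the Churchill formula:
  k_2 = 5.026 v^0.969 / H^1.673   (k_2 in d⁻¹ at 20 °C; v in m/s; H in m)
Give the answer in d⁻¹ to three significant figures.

k_2 ≈ 0.346 d⁻¹

k_2 = 5.026 × 0.404^0.969 / 2.93^1.673 = 5.026 × 0.4155 / 6.040 = 0.3457 d⁻¹.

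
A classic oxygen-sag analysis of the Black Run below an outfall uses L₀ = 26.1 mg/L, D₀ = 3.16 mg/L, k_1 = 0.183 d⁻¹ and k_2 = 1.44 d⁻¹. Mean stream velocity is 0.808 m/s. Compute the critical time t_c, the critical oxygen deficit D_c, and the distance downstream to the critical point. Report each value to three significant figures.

t_c ≈ 0.224 d; D_c ≈ 3.18 mg/L; x_c ≈ 15.6 km

With k_2/k_1 = 7.869 and 1 − D₀(k_2−k_1)/(k_1 L₀) = 0.1684,
t_c = ln(7.869 × 0.1684) / (1.44 − 0.183) = ln(1.325) / 1.257 = 0.2813/1.257 = 0.2238 d.
D_c = (k_1/k_2) L₀ e^(−k_1 t_c) = (0.183/1.44) × 26.1 × e^(−0.183×0.2238) = 0.1271 × 26.1 × 0.9599 = 3.184 mg/L.
x_c = v t_c = 0.808 m/s × 0.2238 d × 86400 s/d = 15620 m ≈ 15.6 km.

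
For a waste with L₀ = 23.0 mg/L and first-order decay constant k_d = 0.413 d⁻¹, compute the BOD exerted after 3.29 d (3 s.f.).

y_t = L₀(1 − e^(−k_d t)) = 23.0 × (1 − e^(−0.413×3.29))
= 23.0 × (1 − 0.2570) = 23.0 × 0.7430 = 17.09 mg/L.

y ≈ 17.1 mg/L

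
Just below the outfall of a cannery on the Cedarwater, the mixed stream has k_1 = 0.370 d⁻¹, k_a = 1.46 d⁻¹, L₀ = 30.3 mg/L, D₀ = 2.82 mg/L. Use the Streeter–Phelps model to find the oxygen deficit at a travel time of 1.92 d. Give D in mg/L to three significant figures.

k_1 L₀/(k_a−k_1) = 0.370×30.3/(1.46−0.370) = 11.21/1.090 = 10.29 mg/L.
e^(−k_1 t) = e^(−0.370×1.920) = 0.4914; e^(−k_a t) = e^(−1.46×1.920) = 0.06062.
D = 10.29 × (0.4914 − 0.06062) + 2.82 × 0.06062 = 4.431 + 0.1709 = 4.602 mg/L.

D ≈ 4.60 mg/L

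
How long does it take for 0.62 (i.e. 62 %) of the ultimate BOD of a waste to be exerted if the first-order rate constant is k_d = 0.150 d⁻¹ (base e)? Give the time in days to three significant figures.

y/L₀ = 1 − e^(−k_d t) = 0.62 ⇒ e^(−k_d t) = 0.380
t = −ln(0.380) / 0.150 = 0.9676 / 0.150 = 6.451 d.

t ≈ 6.45 d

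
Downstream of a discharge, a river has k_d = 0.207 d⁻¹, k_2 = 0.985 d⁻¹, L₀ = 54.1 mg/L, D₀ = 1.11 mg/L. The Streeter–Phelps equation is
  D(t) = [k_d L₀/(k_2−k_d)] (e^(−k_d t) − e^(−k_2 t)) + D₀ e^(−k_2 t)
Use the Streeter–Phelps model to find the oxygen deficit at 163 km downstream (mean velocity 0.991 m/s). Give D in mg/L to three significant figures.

D ≈ 7.67 mg/L

Travel time t = x/v = 163 km / (0.991 m/s) = 163000 m / 0.991 m/s = 164500 s = 1.904 d.
k_d L₀/(k_2−k_d) = 0.207×54.1/(0.985−0.207) = 11.20/0.7780 = 14.39 mg/L.
e^(−k_d t) = e^(−0.207×1.904) = 0.6743; e^(−k_2 t) = e^(−0.985×1.904) = 0.1533.
D = 14.39 × (0.6743 − 0.1533) + 1.11 × 0.1533 = 7.499 + 0.1702 = 7.669 mg/L.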